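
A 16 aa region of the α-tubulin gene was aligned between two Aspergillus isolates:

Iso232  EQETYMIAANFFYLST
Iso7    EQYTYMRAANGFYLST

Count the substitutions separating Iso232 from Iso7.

Mismatches occur at site 3 (E↔Y), site 7 (I↔R), site 11 (F↔G).
That gives 3 mismatches out of 16 aligned sites, so the Hamming distance is 3.

3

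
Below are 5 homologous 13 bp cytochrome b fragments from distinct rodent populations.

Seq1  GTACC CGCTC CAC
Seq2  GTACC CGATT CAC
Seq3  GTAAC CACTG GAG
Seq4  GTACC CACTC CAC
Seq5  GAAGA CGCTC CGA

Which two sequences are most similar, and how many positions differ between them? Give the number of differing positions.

1

Pairwise Hamming distances:
  Seq1 vs Seq2: 2
  Seq1 vs Seq3: 5
  Seq1 vs Seq4: 1
  Seq1 vs Seq5: 5
  Seq2 vs Seq3: 6
  Seq2 vs Seq4: 3
  Seq2 vs Seq5: 7
  Seq3 vs Seq4: 4
  Seq3 vs Seq5: 8
  Seq4 vs Seq5: 6
The smallest is 1, between Seq1 and Seq4.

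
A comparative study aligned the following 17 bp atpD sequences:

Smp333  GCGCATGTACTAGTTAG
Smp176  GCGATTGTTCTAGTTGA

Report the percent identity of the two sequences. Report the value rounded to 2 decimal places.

Differing sites — 4:C/A; 5:A/T; 9:A/T; 16:A/G; 17:G/A.
12 of the 17 sites match, so the percent identity is 12/17 × 100 = 70.59%.

70.59%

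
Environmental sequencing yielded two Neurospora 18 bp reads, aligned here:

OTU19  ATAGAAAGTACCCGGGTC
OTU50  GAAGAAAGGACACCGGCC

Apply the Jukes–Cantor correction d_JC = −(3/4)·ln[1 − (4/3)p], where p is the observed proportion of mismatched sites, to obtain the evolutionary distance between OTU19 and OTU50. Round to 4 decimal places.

0.4408

Differing sites — 1:A/G; 2:T/A; 9:T/G; 12:C/A; 14:G/C; 17:T/C.
p = 6/18 = 0.333333.
d = −0.75 · ln(1 − (4/3)·0.333333) = −0.75 · ln(0.555556) = −0.75 · (-0.587786) = 0.4408.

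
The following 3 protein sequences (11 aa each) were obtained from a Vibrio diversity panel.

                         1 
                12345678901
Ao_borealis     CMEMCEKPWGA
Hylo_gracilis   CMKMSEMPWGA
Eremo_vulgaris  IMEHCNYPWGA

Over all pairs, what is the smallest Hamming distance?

Pairwise Hamming distances:
  Ao_borealis vs Hylo_gracilis: 3
  Ao_borealis vs Eremo_vulgaris: 4
  Hylo_gracilis vs Eremo_vulgaris: 6
The smallest is 3, between Ao_borealis and Hylo_gracilis.

3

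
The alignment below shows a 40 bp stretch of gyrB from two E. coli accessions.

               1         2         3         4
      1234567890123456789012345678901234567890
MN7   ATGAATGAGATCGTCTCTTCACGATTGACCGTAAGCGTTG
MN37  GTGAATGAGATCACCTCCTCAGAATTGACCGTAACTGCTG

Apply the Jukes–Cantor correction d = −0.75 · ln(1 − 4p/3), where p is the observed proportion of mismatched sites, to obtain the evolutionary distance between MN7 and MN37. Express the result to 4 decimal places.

0.2675

Differing sites — 1:A/G; 13:G/A; 14:T/C; 18:T/C; 22:C/G; 23:G/A; 35:G/C; 36:C/T; 38:T/C.
p = 9/40 = 0.225000.
d = −0.75 · ln(1 − (4/3)·0.225000) = −0.75 · ln(0.700000) = −0.75 · (-0.356675) = 0.2675.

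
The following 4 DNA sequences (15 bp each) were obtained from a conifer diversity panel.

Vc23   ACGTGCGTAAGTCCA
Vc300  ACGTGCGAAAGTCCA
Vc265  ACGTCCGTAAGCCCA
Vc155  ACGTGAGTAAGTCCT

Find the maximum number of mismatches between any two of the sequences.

4

Pairwise Hamming distances:
  Vc23 vs Vc300: 1
  Vc23 vs Vc265: 2
  Vc23 vs Vc155: 2
  Vc300 vs Vc265: 3
  Vc300 vs Vc155: 3
  Vc265 vs Vc155: 4
The largest is 4, between Vc265 and Vc155.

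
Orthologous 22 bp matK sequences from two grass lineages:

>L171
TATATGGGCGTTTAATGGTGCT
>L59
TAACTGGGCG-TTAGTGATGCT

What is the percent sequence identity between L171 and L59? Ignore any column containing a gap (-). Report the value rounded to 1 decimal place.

Excluding the 1 gap column leaves 21 comparable sites.
Differing sites — 3:T/A; 4:A/C; 15:A/G; 18:G/A.
17 of the 21 comparable sites match, so the percent identity is 17/21 × 100 = 81.0%.

81.0%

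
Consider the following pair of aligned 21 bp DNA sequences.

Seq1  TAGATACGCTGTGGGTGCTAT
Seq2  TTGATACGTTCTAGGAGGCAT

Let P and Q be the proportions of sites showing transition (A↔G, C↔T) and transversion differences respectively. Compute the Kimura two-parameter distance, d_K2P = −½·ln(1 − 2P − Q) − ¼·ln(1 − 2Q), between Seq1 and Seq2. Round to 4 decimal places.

0.4432

Mismatches occur at site 2 (A↔T, transversion), site 9 (C↔T, transition), site 11 (G↔C, transversion), site 13 (G↔A, transition), site 16 (T↔A, transversion), site 18 (C↔G, transversion), site 19 (T↔C, transition).
Of the 7 differences, 3 transitions and 4 transversions over 21 sites: P = 3/21 = 0.142857, Q = 4/21 = 0.190476.
d = −0.5·ln(0.523810) − 0.25·ln(0.619048) = −0.5·(-0.646626) − 0.25·(-0.479572) = 0.4432.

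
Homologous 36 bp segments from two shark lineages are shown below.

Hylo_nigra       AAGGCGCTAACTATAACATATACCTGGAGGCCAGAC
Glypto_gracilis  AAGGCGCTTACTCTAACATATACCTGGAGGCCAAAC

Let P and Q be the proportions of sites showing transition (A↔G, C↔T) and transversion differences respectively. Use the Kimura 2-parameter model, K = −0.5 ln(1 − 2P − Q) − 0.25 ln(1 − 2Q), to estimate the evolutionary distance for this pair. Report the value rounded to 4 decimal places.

0.0883

Mismatches occur at site 9 (A↔T, transversion), site 13 (A↔C, transversion), site 34 (G↔A, transition).
Of the 3 differences, 1 transition and 2 transversions over 36 sites: P = 1/36 = 0.027778, Q = 2/36 = 0.055556.
d = −0.5·ln(0.888888) − 0.25·ln(0.888888) = −0.5·(-0.117784) − 0.25·(-0.117784) = 0.0883.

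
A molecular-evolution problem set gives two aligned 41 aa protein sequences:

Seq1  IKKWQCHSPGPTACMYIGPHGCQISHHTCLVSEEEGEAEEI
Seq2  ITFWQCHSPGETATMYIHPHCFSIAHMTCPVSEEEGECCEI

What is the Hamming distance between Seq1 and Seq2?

13

Differing sites — 2:K/T; 3:K/F; 11:P/E; 14:C/T; 18:G/H; 21:G/C; 22:C/F; 23:Q/S; 25:S/A; 27:H/M; 30:L/P; 38:A/C; 39:E/C.
That gives 13 mismatches out of 41 aligned sites, so the Hamming distance is 13.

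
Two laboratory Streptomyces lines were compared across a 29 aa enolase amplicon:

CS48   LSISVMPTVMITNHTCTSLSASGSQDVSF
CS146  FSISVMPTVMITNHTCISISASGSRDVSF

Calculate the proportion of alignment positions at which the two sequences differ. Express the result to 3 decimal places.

0.138

Differing sites — 1:L/F; 17:T/I; 19:L/I; 25:Q/R.
There are 4 differences over 29 sites, so p = 4/29 = 0.138.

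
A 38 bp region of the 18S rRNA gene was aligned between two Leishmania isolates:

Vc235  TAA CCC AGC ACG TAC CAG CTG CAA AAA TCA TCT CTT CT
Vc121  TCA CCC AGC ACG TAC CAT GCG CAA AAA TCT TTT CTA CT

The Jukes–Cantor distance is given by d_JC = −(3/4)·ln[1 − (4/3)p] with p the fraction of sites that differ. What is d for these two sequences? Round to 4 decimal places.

The sequences differ at positions 2 (A/C), 18 (G/T), 19 (C/G), 20 (T/C), 30 (A/T), 32 (C/T), 36 (T/A).
p = 7/38 = 0.184211.
d = −0.75 · ln(1 − (4/3)·0.184211) = −0.75 · ln(0.754385) = −0.75 · (-0.281852) = 0.2114.

0.2114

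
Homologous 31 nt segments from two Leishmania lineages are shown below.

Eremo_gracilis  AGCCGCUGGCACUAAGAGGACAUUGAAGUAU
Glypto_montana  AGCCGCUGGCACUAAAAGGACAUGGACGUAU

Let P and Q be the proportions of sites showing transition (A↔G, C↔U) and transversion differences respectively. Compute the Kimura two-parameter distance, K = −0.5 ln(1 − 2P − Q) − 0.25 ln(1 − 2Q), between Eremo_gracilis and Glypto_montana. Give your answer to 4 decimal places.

Mismatches occur at site 16 (G↔A, transition), site 24 (U↔G, transversion), site 27 (A↔C, transversion).
Of the 3 differences, 1 transition and 2 transversions over 31 sites: P = 1/31 = 0.032258, Q = 2/31 = 0.064516.
d = −0.5·ln(0.870968) − 0.25·ln(0.870968) = −0.5·(-0.138150) − 0.25·(-0.138150) = 0.1036.

0.1036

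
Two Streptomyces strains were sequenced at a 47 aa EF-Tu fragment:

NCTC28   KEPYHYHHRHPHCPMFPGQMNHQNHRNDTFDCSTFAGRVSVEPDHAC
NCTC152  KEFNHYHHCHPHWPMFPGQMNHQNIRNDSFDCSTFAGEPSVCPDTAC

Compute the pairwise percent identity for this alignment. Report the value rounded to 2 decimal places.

The sequences differ at positions 3 (P/F), 4 (Y/N), 9 (R/C), 13 (C/W), 25 (H/I), 29 (T/S), 38 (R/E), 39 (V/P), 42 (E/C), 45 (H/T).
37 of the 47 sites match, so the percent identity is 37/47 × 100 = 78.72%.

78.72%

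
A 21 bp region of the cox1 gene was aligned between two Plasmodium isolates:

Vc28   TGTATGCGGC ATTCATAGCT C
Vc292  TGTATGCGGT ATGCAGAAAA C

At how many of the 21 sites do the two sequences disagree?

6

Mismatches occur at site 10 (C→T), site 13 (T→G), site 16 (T→G), site 18 (G→A), site 19 (C→A), site 20 (T→A).
That gives 6 mismatches out of 21 aligned sites, so the Hamming distance is 6.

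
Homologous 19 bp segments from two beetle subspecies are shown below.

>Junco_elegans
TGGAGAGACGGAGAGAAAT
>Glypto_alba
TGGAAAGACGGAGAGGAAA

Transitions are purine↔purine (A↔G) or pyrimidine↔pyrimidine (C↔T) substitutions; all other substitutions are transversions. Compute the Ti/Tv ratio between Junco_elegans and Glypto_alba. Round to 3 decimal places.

Differing sites — 5:G/A (Ti); 16:A/G (Ti); 19:T/A (Tv).
Of the 3 differences, 2 transitions and 1 transversion, so Ti/Tv = 2/1 = 2.000.

2.000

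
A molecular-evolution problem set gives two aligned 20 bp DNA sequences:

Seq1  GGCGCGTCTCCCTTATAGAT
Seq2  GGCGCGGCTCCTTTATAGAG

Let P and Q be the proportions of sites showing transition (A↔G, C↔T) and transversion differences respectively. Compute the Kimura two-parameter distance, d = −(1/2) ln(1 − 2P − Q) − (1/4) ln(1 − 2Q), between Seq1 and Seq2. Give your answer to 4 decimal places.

0.1674

The sequences differ at positions 7 (T/G, transversion), 12 (C/T, transition), 20 (T/G, transversion).
Of the 3 differences, 1 transition and 2 transversions over 20 sites: P = 1/20 = 0.050000, Q = 2/20 = 0.100000.
d = −0.5·ln(0.800000) − 0.25·ln(0.800000) = −0.5·(-0.223144) − 0.25·(-0.223144) = 0.1674.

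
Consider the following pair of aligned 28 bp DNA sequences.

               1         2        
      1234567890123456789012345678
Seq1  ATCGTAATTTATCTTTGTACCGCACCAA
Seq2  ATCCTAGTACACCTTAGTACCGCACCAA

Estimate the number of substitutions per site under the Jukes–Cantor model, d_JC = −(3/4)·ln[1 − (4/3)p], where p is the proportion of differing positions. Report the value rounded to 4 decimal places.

0.2524

The sequences differ at positions 4 (G/C), 7 (A/G), 9 (T/A), 10 (T/C), 12 (T/C), 16 (T/A).
p = 6/28 = 0.214286.
d = −0.75 · ln(1 − (4/3)·0.214286) = −0.75 · ln(0.714285) = −0.75 · (-0.336473) = 0.2524.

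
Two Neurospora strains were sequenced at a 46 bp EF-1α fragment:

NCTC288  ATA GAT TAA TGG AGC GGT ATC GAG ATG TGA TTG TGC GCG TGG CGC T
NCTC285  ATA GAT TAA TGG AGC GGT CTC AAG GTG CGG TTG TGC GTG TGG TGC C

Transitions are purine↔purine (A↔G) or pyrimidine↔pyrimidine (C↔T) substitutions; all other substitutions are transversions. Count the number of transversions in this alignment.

1

The sequences differ at positions 19 (A/C, transversion), 22 (G/A, transition), 25 (A/G, transition), 28 (T/C, transition), 30 (A/G, transition), 38 (C/T, transition), 43 (C/T, transition), 46 (T/C, transition).
Of the 8 differences, 7 transitions and 1 transversion, so the answer is 1.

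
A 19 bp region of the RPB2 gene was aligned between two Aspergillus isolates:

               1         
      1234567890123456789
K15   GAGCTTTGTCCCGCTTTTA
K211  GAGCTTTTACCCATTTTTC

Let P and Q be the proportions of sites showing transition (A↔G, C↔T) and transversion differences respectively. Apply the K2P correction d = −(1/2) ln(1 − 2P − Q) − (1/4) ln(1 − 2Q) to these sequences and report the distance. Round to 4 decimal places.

0.3246

Differing sites — 8:G/T (Tv); 9:T/A (Tv); 13:G/A (Ti); 14:C/T (Ti); 19:A/C (Tv).
Of the 5 differences, 2 transitions and 3 transversions over 19 sites: P = 2/19 = 0.105263, Q = 3/19 = 0.157895.
d = −0.5·ln(0.631579) − 0.25·ln(0.684210) = −0.5·(-0.459532) − 0.25·(-0.379490) = 0.3246.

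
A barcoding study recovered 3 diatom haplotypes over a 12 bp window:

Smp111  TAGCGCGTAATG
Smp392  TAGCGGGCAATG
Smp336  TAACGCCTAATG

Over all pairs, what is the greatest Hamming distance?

Pairwise Hamming distances:
  Smp111 vs Smp392: 2
  Smp111 vs Smp336: 2
  Smp392 vs Smp336: 4
The largest is 4, between Smp392 and Smp336.

4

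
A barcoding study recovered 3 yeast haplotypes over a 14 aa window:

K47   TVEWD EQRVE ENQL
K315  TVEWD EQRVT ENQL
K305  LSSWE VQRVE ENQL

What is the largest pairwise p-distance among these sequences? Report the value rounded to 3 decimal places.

0.429

Pairwise Hamming distances:
  K47 vs K315: 1
  K47 vs K305: 5
  K315 vs K305: 6
The largest is 6 mismatches, between K315 and K305; p = 6/14 = 0.429.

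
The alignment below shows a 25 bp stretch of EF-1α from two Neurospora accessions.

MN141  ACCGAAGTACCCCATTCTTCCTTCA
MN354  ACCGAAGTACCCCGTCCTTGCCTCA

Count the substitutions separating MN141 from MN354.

4

Mismatches occur at site 14 (A↔G), site 16 (T↔C), site 20 (C↔G), site 22 (T↔C).
That gives 4 mismatches out of 25 aligned sites, so the Hamming distance is 4.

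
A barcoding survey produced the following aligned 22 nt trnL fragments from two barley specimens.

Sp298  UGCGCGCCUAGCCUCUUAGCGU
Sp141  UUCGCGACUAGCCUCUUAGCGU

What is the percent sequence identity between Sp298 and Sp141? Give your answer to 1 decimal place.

The sequences differ at positions 2 (G/U), 7 (C/A).
20 of the 22 sites match, so the percent identity is 20/22 × 100 = 90.9%.

90.9%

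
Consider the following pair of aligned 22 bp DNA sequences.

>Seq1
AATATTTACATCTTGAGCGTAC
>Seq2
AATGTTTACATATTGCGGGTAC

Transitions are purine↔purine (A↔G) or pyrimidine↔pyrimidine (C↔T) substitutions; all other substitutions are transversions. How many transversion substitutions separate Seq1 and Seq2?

The sequences differ at positions 4 (A/G, transition), 12 (C/A, transversion), 16 (A/C, transversion), 18 (C/G, transversion).
Of the 4 differences, 1 transition and 3 transversions, so the answer is 3.

3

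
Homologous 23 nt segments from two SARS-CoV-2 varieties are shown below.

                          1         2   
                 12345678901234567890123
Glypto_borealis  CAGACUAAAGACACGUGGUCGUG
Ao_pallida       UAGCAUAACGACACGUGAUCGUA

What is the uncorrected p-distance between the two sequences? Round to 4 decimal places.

0.2609

The sequences differ at positions 1 (C/U), 4 (A/C), 5 (C/A), 9 (A/C), 18 (G/A), 23 (G/A).
There are 6 differences over 23 sites, so p = 6/23 = 0.2609.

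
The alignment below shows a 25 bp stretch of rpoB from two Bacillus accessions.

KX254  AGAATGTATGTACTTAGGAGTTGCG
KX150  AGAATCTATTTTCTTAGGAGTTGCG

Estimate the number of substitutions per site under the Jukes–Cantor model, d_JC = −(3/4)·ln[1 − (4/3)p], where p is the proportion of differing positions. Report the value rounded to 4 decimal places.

The sequences differ at positions 6 (G/C), 10 (G/T), 12 (A/T).
p = 3/25 = 0.120000.
d = −0.75 · ln(1 − (4/3)·0.120000) = −0.75 · ln(0.840000) = −0.75 · (-0.174353) = 0.1308.

0.1308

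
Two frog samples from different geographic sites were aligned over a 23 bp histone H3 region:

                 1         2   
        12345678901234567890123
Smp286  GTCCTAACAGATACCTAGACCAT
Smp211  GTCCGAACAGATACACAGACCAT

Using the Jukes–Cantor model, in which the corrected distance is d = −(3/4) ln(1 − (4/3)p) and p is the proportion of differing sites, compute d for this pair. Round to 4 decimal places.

Mismatches occur at site 5 (T/G), site 15 (C/A), site 16 (T/C).
p = 3/23 = 0.130435.
d = −0.75 · ln(1 − (4/3)·0.130435) = −0.75 · ln(0.826087) = −0.75 · (-0.191055) = 0.1433.

0.1433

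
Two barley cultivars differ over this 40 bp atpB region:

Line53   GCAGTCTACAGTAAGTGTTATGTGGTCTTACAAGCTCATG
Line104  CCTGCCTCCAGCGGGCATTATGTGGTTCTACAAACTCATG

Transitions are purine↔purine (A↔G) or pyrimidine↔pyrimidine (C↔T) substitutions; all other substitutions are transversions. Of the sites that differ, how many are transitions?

The sequences differ at positions 1 (G/C, transversion), 3 (A/T, transversion), 5 (T/C, transition), 8 (A/C, transversion), 12 (T/C, transition), 13 (A/G, transition), 14 (A/G, transition), 16 (T/C, transition), 17 (G/A, transition), 27 (C/T, transition), 28 (T/C, transition), 34 (G/A, transition).
Of the 12 differences, 9 transitions and 3 transversions, so the answer is 9.

9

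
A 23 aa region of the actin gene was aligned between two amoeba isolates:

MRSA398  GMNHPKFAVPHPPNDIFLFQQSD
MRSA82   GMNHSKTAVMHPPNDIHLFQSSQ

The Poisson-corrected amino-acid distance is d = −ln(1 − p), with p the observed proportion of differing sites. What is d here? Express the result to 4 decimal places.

Differing sites — 5:P/S; 7:F/T; 10:P/M; 17:F/H; 21:Q/S; 23:D/Q.
p = 6/23 = 0.260870.
d = −ln(1 − 0.260870) = −ln(0.739130) = 0.3023.

0.3023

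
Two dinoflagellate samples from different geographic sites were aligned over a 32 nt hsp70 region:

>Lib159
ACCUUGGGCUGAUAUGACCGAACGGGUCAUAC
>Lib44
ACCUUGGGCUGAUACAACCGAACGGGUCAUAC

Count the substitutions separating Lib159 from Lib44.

2

The sequences differ at positions 15 (U/C), 16 (G/A).
That gives 2 mismatches out of 32 aligned sites, so the Hamming distance is 2.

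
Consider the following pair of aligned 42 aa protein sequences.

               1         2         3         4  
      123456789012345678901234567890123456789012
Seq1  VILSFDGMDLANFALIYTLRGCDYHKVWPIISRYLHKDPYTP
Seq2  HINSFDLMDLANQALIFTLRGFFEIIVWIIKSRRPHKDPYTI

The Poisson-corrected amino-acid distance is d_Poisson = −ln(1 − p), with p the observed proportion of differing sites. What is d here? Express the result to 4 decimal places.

0.4418

The sequences differ at positions 1 (V/H), 3 (L/N), 7 (G/L), 13 (F/Q), 17 (Y/F), 22 (C/F), 23 (D/F), 24 (Y/E), 25 (H/I), 26 (K/I), 29 (P/I), 31 (I/K), 34 (Y/R), 35 (L/P), 42 (P/I).
p = 15/42 = 0.357143.
d = −ln(1 − 0.357143) = −ln(0.642857) = 0.4418.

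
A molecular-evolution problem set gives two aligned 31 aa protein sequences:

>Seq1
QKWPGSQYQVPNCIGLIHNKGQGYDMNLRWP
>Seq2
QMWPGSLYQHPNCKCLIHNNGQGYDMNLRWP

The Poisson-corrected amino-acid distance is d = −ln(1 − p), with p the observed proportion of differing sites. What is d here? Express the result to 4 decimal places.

0.2151

The sequences differ at positions 2 (K/M), 7 (Q/L), 10 (V/H), 14 (I/K), 15 (G/C), 20 (K/N).
p = 6/31 = 0.193548.
d = −ln(1 − 0.193548) = −ln(0.806452) = 0.2151.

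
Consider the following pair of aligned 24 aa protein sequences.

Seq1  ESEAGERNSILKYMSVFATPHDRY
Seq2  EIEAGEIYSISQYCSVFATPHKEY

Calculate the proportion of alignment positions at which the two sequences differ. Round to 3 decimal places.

0.333

Mismatches occur at site 2 (S/I), site 7 (R/I), site 8 (N/Y), site 11 (L/S), site 12 (K/Q), site 14 (M/C), site 22 (D/K), site 23 (R/E).
There are 8 differences over 24 sites, so p = 8/24 = 0.333.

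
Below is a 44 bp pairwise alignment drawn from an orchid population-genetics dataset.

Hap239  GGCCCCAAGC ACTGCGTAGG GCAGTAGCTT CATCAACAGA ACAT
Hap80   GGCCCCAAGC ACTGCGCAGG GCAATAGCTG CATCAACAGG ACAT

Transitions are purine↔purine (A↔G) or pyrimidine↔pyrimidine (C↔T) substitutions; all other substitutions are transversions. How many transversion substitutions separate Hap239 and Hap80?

1

Mismatches occur at site 17 (T↔C, transition), site 24 (G↔A, transition), site 30 (T↔G, transversion), site 40 (A↔G, transition).
Of the 4 differences, 3 transitions and 1 transversion, so the answer is 1.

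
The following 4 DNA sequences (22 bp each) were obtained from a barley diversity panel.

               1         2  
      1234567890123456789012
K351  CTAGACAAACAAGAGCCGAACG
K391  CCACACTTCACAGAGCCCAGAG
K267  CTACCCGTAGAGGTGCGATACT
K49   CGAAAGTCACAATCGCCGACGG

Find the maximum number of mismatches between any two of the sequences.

16

Pairwise Hamming distances:
  K351 vs K391: 10
  K351 vs K267: 11
  K351 vs K49: 9
  K391 vs K267: 14
  K391 vs K49: 12
  K267 vs K49: 16
The largest is 16, between K267 and K49.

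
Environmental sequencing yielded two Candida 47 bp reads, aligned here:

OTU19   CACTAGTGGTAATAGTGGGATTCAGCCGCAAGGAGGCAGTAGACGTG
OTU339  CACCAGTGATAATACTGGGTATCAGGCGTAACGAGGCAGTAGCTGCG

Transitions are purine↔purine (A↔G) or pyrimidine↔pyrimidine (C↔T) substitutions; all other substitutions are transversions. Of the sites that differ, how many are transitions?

The sequences differ at positions 4 (T/C, transition), 9 (G/A, transition), 15 (G/C, transversion), 20 (A/T, transversion), 21 (T/A, transversion), 26 (C/G, transversion), 29 (C/T, transition), 32 (G/C, transversion), 43 (A/C, transversion), 44 (C/T, transition), 46 (T/C, transition).
Of the 11 differences, 5 transitions and 6 transversions, so the answer is 5.

5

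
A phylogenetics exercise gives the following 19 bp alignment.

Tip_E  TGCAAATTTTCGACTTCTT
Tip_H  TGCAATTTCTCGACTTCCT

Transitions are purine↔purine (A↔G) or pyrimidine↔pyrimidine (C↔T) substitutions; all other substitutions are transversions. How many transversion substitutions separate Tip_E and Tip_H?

1

Differing sites — 6:A/T (Tv); 9:T/C (Ti); 18:T/C (Ti).
Of the 3 differences, 2 transitions and 1 transversion, so the answer is 1.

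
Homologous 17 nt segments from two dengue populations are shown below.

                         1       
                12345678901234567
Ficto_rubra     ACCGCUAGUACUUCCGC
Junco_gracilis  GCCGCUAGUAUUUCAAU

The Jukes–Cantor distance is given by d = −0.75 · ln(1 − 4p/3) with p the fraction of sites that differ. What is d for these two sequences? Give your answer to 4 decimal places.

Differing sites — 1:A/G; 11:C/U; 15:C/A; 16:G/A; 17:C/U.
p = 5/17 = 0.294118.
d = −0.75 · ln(1 − (4/3)·0.294118) = −0.75 · ln(0.607843) = −0.75 · (-0.497839) = 0.3734.

0.3734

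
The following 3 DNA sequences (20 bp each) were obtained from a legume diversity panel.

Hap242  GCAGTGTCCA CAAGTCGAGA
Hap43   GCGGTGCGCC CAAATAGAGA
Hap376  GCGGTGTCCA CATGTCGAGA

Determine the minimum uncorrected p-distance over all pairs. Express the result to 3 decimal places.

Pairwise Hamming distances:
  Hap242 vs Hap43: 6
  Hap242 vs Hap376: 2
  Hap43 vs Hap376: 6
The smallest is 2 mismatches, between Hap242 and Hap376; p = 2/20 = 0.100.

0.100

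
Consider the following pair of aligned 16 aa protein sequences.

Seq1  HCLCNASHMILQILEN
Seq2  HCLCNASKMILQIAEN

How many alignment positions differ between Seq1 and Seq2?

2

Differing sites — 8:H/K; 14:L/A.
That gives 2 mismatches out of 16 aligned sites, so the Hamming distance is 2.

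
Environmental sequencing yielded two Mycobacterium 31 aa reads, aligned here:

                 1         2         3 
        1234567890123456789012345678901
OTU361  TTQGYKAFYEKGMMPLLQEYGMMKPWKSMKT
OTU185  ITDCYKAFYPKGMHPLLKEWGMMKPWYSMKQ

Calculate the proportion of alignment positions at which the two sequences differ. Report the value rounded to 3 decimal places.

Mismatches occur at site 1 (T/I), site 3 (Q/D), site 4 (G/C), site 10 (E/P), site 14 (M/H), site 18 (Q/K), site 20 (Y/W), site 27 (K/Y), site 31 (T/Q).
There are 9 differences over 31 sites, so p = 9/31 = 0.290.

0.290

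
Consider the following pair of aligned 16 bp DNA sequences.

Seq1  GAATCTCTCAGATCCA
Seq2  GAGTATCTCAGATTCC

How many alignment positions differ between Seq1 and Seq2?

4

Differing sites — 3:A/G; 5:C/A; 14:C/T; 16:A/C.
That gives 4 mismatches out of 16 aligned sites, so the Hamming distance is 4.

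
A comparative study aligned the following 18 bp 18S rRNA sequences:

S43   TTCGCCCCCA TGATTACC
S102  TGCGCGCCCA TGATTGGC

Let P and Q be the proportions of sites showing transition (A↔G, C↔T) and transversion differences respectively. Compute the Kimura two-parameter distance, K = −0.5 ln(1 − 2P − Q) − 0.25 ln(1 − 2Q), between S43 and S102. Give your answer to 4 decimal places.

The sequences differ at positions 2 (T/G, transversion), 6 (C/G, transversion), 16 (A/G, transition), 17 (C/G, transversion).
Of the 4 differences, 1 transition and 3 transversions over 18 sites: P = 1/18 = 0.055556, Q = 3/18 = 0.166667.
d = −0.5·ln(0.722221) − 0.25·ln(0.666666) = −0.5·(-0.325424) − 0.25·(-0.405466) = 0.2641.

0.2641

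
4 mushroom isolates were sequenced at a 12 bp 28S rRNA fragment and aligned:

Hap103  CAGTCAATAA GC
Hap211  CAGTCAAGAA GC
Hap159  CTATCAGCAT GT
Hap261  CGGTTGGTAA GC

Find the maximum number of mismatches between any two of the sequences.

7

Pairwise Hamming distances:
  Hap103 vs Hap211: 1
  Hap103 vs Hap159: 6
  Hap103 vs Hap261: 4
  Hap211 vs Hap159: 6
  Hap211 vs Hap261: 5
  Hap159 vs Hap261: 7
The largest is 7, between Hap159 and Hap261.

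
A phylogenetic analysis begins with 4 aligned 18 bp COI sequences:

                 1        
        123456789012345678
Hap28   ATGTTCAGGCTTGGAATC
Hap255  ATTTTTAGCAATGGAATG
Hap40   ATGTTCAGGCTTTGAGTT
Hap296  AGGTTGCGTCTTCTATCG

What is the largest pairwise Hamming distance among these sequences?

Pairwise Hamming distances:
  Hap28 vs Hap255: 6
  Hap28 vs Hap40: 3
  Hap28 vs Hap296: 9
  Hap255 vs Hap40: 8
  Hap255 vs Hap296: 11
  Hap40 vs Hap296: 9
The largest is 11, between Hap255 and Hap296.

11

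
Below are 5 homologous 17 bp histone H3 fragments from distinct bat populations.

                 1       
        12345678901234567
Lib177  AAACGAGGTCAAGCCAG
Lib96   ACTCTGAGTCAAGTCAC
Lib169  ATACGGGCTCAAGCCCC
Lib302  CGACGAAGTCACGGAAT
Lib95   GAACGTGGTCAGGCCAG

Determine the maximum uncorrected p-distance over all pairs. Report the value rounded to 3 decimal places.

Pairwise Hamming distances:
  Lib177 vs Lib96: 7
  Lib177 vs Lib169: 5
  Lib177 vs Lib302: 7
  Lib177 vs Lib95: 3
  Lib96 vs Lib169: 7
  Lib96 vs Lib302: 9
  Lib96 vs Lib95: 9
  Lib169 vs Lib302: 10
  Lib169 vs Lib95: 7
  Lib302 vs Lib95: 8
The largest is 10 mismatches, between Lib169 and Lib302; p = 10/17 = 0.588.

0.588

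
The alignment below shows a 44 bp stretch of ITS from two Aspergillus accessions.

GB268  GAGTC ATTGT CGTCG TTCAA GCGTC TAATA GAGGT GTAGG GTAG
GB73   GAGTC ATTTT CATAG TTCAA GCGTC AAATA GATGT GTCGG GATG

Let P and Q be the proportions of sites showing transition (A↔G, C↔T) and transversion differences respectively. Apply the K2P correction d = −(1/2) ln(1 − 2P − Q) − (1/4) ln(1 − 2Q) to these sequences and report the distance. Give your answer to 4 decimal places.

0.2102

Mismatches occur at site 9 (G/T, transversion), site 12 (G/A, transition), site 14 (C/A, transversion), site 26 (T/A, transversion), site 33 (G/T, transversion), site 38 (A/C, transversion), site 42 (T/A, transversion), site 43 (A/T, transversion).
Of the 8 differences, 1 transition and 7 transversions over 44 sites: P = 1/44 = 0.022727, Q = 7/44 = 0.159091.
d = −0.5·ln(0.795455) − 0.25·ln(0.681818) = −0.5·(-0.228841) − 0.25·(-0.382993) = 0.2102.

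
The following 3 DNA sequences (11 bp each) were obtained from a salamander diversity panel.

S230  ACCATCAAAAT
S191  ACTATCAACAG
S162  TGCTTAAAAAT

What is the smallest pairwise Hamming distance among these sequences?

3

Pairwise Hamming distances:
  S230 vs S191: 3
  S230 vs S162: 4
  S191 vs S162: 7
The smallest is 3, between S230 and S191.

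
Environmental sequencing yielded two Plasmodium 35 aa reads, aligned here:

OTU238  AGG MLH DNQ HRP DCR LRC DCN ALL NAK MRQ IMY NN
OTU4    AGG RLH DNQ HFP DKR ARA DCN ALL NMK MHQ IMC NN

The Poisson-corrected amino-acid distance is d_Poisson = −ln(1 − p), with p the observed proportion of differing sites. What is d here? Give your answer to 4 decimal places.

0.2595

The sequences differ at positions 4 (M/R), 11 (R/F), 14 (C/K), 16 (L/A), 18 (C/A), 26 (A/M), 29 (R/H), 33 (Y/C).
p = 8/35 = 0.228571.
d = −ln(1 − 0.228571) = −ln(0.771429) = 0.2595.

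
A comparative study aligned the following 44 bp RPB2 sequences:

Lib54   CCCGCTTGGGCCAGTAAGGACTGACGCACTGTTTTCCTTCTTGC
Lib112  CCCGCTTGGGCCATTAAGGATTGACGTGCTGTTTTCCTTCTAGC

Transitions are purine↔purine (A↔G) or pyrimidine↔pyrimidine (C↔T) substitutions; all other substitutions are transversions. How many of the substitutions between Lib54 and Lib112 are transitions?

Mismatches occur at site 14 (G→T, transversion), site 21 (C→T, transition), site 27 (C→T, transition), site 28 (A→G, transition), site 42 (T→A, transversion).
Of the 5 differences, 3 transitions and 2 transversions, so the answer is 3.

3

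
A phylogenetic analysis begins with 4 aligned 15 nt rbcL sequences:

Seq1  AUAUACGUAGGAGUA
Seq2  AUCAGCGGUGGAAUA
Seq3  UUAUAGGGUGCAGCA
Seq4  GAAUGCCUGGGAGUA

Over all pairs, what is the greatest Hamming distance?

9

Pairwise Hamming distances:
  Seq1 vs Seq2: 6
  Seq1 vs Seq3: 6
  Seq1 vs Seq4: 5
  Seq2 vs Seq3: 8
  Seq2 vs Seq4: 8
  Seq3 vs Seq4: 9
The largest is 9, between Seq3 and Seq4.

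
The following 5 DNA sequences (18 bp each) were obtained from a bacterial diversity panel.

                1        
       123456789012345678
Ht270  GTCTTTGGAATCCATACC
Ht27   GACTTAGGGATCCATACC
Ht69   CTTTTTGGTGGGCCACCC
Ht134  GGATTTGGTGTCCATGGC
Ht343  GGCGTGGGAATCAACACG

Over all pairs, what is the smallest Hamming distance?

Pairwise Hamming distances:
  Ht270 vs Ht27: 3
  Ht270 vs Ht69: 9
  Ht270 vs Ht134: 6
  Ht270 vs Ht343: 6
  Ht27 vs Ht69: 11
  Ht27 vs Ht134: 7
  Ht27 vs Ht343: 7
  Ht69 vs Ht134: 9
  Ht69 vs Ht343: 14
  Ht134 vs Ht343: 10
The smallest is 3, between Ht270 and Ht27.

3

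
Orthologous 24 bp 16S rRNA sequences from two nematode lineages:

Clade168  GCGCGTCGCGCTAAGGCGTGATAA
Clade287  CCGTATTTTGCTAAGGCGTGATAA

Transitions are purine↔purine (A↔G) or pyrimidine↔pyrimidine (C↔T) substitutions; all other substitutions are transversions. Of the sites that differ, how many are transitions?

The sequences differ at positions 1 (G/C, transversion), 4 (C/T, transition), 5 (G/A, transition), 7 (C/T, transition), 8 (G/T, transversion), 9 (C/T, transition).
Of the 6 differences, 4 transitions and 2 transversions, so the answer is 4.

4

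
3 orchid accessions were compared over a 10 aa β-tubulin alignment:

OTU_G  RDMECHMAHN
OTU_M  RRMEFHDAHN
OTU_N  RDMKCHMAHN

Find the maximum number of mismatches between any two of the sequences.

4

Pairwise Hamming distances:
  OTU_G vs OTU_M: 3
  OTU_G vs OTU_N: 1
  OTU_M vs OTU_N: 4
The largest is 4, between OTU_M and OTU_N.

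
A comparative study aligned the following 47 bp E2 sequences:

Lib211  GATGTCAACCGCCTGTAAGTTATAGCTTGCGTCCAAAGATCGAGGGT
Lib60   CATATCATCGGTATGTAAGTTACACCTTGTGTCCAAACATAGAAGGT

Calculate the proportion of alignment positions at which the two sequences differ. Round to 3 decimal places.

0.255

The sequences differ at positions 1 (G/C), 4 (G/A), 8 (A/T), 10 (C/G), 12 (C/T), 13 (C/A), 23 (T/C), 25 (G/C), 30 (C/T), 38 (G/C), 41 (C/A), 44 (G/A).
There are 12 differences over 47 sites, so p = 12/47 = 0.255.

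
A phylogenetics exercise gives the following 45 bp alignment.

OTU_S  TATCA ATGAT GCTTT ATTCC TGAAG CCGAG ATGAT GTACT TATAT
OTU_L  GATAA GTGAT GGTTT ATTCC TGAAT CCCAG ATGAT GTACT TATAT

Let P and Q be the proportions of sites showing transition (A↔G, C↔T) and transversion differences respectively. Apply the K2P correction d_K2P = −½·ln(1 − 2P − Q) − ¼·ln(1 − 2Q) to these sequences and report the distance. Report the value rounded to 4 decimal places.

0.1474

Mismatches occur at site 1 (T→G, transversion), site 4 (C→A, transversion), site 6 (A→G, transition), site 12 (C→G, transversion), site 25 (G→T, transversion), site 28 (G→C, transversion).
Of the 6 differences, 1 transition and 5 transversions over 45 sites: P = 1/45 = 0.022222, Q = 5/45 = 0.111111.
d = −0.5·ln(0.844445) − 0.25·ln(0.777778) = −0.5·(-0.169076) − 0.25·(-0.251314) = 0.1474.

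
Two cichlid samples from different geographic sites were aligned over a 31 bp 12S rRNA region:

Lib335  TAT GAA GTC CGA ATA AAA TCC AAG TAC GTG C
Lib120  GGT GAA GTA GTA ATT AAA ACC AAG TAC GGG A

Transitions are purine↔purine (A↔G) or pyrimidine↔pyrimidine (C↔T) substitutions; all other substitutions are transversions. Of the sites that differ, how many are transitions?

The sequences differ at positions 1 (T/G, transversion), 2 (A/G, transition), 9 (C/A, transversion), 10 (C/G, transversion), 11 (G/T, transversion), 15 (A/T, transversion), 19 (T/A, transversion), 29 (T/G, transversion), 31 (C/A, transversion).
Of the 9 differences, 1 transition and 8 transversions, so the answer is 1.

1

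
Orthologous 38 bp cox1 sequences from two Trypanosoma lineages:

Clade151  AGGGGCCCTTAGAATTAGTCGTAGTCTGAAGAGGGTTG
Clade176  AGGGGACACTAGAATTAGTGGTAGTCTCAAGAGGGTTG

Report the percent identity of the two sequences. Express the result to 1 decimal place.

Differing sites — 6:C/A; 8:C/A; 9:T/C; 20:C/G; 28:G/C.
33 of the 38 sites match, so the percent identity is 33/38 × 100 = 86.8%.

86.8%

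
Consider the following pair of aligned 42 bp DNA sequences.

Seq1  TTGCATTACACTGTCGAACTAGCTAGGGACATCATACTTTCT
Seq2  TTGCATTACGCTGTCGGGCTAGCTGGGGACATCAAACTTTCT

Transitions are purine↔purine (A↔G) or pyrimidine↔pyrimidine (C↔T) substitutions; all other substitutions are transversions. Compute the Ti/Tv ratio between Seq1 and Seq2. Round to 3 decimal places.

4.000

The sequences differ at positions 10 (A/G, transition), 17 (A/G, transition), 18 (A/G, transition), 25 (A/G, transition), 35 (T/A, transversion).
Of the 5 differences, 4 transitions and 1 transversion, so Ti/Tv = 4/1 = 4.000.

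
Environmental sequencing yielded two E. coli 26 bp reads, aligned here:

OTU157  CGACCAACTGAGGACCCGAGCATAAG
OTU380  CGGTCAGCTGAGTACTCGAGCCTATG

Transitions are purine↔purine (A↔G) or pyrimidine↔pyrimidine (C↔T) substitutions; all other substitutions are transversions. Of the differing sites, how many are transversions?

3

The sequences differ at positions 3 (A/G, transition), 4 (C/T, transition), 7 (A/G, transition), 13 (G/T, transversion), 16 (C/T, transition), 22 (A/C, transversion), 25 (A/T, transversion).
Of the 7 differences, 4 transitions and 3 transversions, so the answer is 3.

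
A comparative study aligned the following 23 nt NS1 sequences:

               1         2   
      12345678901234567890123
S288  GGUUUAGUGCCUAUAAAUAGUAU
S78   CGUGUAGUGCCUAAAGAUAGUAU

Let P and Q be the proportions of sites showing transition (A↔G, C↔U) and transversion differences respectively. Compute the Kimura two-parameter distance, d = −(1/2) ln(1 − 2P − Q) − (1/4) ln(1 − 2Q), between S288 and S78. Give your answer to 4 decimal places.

0.1981

The sequences differ at positions 1 (G/C, transversion), 4 (U/G, transversion), 14 (U/A, transversion), 16 (A/G, transition).
Of the 4 differences, 1 transition and 3 transversions over 23 sites: P = 1/23 = 0.043478, Q = 3/23 = 0.130435.
d = −0.5·ln(0.782609) − 0.25·ln(0.739130) = −0.5·(-0.245122) − 0.25·(-0.302281) = 0.1981.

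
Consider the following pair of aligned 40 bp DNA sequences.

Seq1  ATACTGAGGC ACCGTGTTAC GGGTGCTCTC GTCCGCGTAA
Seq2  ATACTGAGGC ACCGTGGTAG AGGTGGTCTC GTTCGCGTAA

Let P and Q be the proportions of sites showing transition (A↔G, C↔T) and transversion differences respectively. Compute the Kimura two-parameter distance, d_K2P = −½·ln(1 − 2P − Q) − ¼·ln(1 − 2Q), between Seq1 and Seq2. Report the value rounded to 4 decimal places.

The sequences differ at positions 17 (T/G, transversion), 20 (C/G, transversion), 21 (G/A, transition), 26 (C/G, transversion), 33 (C/T, transition).
Of the 5 differences, 2 transitions and 3 transversions over 40 sites: P = 2/40 = 0.050000, Q = 3/40 = 0.075000.
d = −0.5·ln(0.825000) − 0.25·ln(0.850000) = −0.5·(-0.192372) − 0.25·(-0.162519) = 0.1368.

0.1368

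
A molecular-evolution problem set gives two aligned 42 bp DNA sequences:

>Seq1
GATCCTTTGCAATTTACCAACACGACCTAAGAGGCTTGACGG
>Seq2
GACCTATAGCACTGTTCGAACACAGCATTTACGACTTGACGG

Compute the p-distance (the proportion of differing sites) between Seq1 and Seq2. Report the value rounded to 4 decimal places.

Mismatches occur at site 3 (T→C), site 5 (C→T), site 6 (T→A), site 8 (T→A), site 12 (A→C), site 14 (T→G), site 16 (A→T), site 18 (C→G), site 24 (G→A), site 25 (A→G), site 27 (C→A), site 29 (A→T), site 30 (A→T), site 31 (G→A), site 32 (A→C), site 34 (G→A).
There are 16 differences over 42 sites, so p = 16/42 = 0.3810.

0.3810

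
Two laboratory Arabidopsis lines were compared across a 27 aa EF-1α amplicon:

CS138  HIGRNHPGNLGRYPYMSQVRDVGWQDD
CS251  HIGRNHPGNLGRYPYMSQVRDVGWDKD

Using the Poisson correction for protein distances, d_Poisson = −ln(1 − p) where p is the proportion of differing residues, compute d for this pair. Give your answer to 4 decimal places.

0.0770

The sequences differ at positions 25 (Q/D), 26 (D/K).
p = 2/27 = 0.074074.
d = −ln(1 − 0.074074) = −ln(0.925926) = 0.0770.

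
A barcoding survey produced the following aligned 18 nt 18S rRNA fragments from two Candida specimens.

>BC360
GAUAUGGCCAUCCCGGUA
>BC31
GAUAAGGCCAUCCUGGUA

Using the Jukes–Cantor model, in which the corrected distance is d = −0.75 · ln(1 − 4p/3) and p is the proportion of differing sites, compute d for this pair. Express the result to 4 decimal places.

Differing sites — 5:U/A; 14:C/U.
p = 2/18 = 0.111111.
d = −0.75 · ln(1 − (4/3)·0.111111) = −0.75 · ln(0.851852) = −0.75 · (-0.160342) = 0.1203.

0.1203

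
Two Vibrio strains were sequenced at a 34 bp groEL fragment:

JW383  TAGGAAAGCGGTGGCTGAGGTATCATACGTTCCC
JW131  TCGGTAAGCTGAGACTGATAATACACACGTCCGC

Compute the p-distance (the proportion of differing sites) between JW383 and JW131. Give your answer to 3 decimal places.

Mismatches occur at site 2 (A/C), site 5 (A/T), site 10 (G/T), site 12 (T/A), site 14 (G/A), site 19 (G/T), site 20 (G/A), site 21 (T/A), site 22 (A/T), site 23 (T/A), site 26 (T/C), site 31 (T/C), site 33 (C/G).
There are 13 differences over 34 sites, so p = 13/34 = 0.382.

0.382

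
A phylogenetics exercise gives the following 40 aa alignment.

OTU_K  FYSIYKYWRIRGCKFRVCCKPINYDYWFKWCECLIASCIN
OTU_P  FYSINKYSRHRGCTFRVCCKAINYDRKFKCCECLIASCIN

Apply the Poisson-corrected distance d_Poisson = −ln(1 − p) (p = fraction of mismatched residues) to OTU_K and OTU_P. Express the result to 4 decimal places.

0.2231

The sequences differ at positions 5 (Y/N), 8 (W/S), 10 (I/H), 14 (K/T), 21 (P/A), 26 (Y/R), 27 (W/K), 30 (W/C).
p = 8/40 = 0.200000.
d = −ln(1 − 0.200000) = −ln(0.800000) = 0.2231.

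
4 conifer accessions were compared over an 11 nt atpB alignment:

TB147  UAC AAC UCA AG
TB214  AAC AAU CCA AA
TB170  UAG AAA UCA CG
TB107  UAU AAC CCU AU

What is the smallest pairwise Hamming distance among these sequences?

Pairwise Hamming distances:
  TB147 vs TB214: 4
  TB147 vs TB170: 3
  TB147 vs TB107: 4
  TB214 vs TB170: 6
  TB214 vs TB107: 5
  TB170 vs TB107: 6
The smallest is 3, between TB147 and TB170.

3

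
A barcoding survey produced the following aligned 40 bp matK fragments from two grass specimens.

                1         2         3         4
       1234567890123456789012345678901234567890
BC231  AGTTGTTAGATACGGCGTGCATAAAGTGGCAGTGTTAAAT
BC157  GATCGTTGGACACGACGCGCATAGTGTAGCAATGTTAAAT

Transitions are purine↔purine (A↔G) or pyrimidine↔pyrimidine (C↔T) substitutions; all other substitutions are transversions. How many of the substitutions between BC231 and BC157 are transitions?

10

The sequences differ at positions 1 (A/G, transition), 2 (G/A, transition), 4 (T/C, transition), 8 (A/G, transition), 11 (T/C, transition), 15 (G/A, transition), 18 (T/C, transition), 24 (A/G, transition), 25 (A/T, transversion), 28 (G/A, transition), 32 (G/A, transition).
Of the 11 differences, 10 transitions and 1 transversion, so the answer is 10.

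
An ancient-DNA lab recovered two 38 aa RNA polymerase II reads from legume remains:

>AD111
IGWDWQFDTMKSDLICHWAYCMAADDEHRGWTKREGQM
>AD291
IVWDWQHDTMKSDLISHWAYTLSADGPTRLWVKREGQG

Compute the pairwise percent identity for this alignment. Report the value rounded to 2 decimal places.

68.42%

Mismatches occur at site 2 (G→V), site 7 (F→H), site 16 (C→S), site 21 (C→T), site 22 (M→L), site 23 (A→S), site 26 (D→G), site 27 (E→P), site 28 (H→T), site 30 (G→L), site 32 (T→V), site 38 (M→G).
26 of the 38 sites match, so the percent identity is 26/38 × 100 = 68.42%.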